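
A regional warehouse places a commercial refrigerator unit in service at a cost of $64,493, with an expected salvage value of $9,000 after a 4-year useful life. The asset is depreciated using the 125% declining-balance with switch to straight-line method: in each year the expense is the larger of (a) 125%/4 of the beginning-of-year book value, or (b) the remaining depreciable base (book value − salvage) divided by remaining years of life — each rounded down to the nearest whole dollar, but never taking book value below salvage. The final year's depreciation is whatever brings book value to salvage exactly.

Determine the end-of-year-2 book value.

Depreciable base = $64,493 − $9,000 = $55,493.
Year 1: DB = ⌊$64,493 × 125%/4⌋ = $20,154; SL = ⌊$55,493/4⌋ = $13,873 → take DB $20,154. Book value $44,339.
Year 2: DB = ⌊$44,339 × 125%/4⌋ = $13,855; SL = ⌊$35,339/3⌋ = $11,779 → take DB $13,855. Book value $30,484.

$30,484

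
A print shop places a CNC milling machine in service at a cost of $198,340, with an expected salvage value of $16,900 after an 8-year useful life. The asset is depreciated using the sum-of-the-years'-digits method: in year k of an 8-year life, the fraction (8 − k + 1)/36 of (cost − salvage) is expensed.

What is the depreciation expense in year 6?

$15,120

Depreciable base = $198,340 − $16,900 = $181,440.
Sum of the years' digits = 8+7+6+5+4+3+2+1 = 36.
Year 1: $181,440 × 8/36 = $40,320. Book value $158,020.
Year 2: $181,440 × 7/36 = $35,280. Book value $122,740.
Year 3: $181,440 × 6/36 = $30,240. Book value $92,500.
Year 4: $181,440 × 5/36 = $25,200. Book value $67,300.
Year 5: $181,440 × 4/36 = $20,160. Book value $47,140.
Year 6: $181,440 × 3/36 = $15,120. Book value $32,020.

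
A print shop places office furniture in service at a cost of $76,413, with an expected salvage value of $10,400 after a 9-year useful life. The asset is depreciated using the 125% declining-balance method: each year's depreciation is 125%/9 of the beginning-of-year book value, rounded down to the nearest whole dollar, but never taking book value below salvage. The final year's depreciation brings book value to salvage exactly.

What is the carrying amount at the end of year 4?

$42,017

Depreciable base = $76,413 − $10,400 = $66,013.
Year 1: ⌊$76,413 × 125%/9⌋ = $10,612. Book value $65,801.
Year 2: ⌊$65,801 × 125%/9⌋ = $9,139. Book value $56,662.
Year 3: ⌊$56,662 × 125%/9⌋ = $7,869. Book value $48,793.
Year 4: ⌊$48,793 × 125%/9⌋ = $6,776. Book value $42,017.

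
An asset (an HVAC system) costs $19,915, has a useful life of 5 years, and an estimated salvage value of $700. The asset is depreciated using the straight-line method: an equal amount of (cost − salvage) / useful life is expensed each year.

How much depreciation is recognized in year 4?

$3,843

Depreciable base = $19,915 − $700 = $19,215.
Annual expense = $19,215 / 5 = $3,843.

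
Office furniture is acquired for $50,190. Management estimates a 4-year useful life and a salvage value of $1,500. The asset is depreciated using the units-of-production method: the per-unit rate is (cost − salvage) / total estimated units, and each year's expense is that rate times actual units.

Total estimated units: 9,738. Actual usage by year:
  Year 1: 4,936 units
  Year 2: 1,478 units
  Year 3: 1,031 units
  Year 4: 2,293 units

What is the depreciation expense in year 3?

$5,155

Depreciable base = $50,190 − $1,500 = $48,690.
Rate = $48,690 / 9,738 units = $5 per unit.
Year 1: 4,936 × $5 = $24,680. Book value $25,510.
Year 2: 1,478 × $5 = $7,390. Book value $18,120.
Year 3: 1,031 × $5 = $5,155. Book value $12,965.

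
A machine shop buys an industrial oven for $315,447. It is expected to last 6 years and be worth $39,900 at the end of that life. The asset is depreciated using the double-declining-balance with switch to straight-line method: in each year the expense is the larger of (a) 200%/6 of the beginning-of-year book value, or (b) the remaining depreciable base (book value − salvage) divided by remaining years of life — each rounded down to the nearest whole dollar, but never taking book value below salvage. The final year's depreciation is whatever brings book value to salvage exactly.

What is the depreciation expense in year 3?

$46,733

Depreciable base = $315,447 − $39,900 = $275,547.
Year 1: DB = ⌊$315,447 × 200%/6⌋ = $105,149; SL = ⌊$275,547/6⌋ = $45,924 → take DB $105,149. Book value $210,298.
Year 2: DB = ⌊$210,298 × 200%/6⌋ = $70,099; SL = ⌊$170,398/5⌋ = $34,079 → take DB $70,099. Book value $140,199.
Year 3: DB = ⌊$140,199 × 200%/6⌋ = $46,733; SL = ⌊$100,299/4⌋ = $25,074 → take DB $46,733. Book value $93,466.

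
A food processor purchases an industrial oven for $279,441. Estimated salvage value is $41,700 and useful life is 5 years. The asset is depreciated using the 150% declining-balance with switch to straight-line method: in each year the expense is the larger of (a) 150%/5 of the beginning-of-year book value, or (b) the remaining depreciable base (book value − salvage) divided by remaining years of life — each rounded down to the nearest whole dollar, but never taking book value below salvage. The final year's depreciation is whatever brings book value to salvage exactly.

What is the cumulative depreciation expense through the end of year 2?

Depreciable base = $279,441 − $41,700 = $237,741.
Year 1: DB = ⌊$279,441 × 150%/5⌋ = $83,832; SL = ⌊$237,741/5⌋ = $47,548 → take DB $83,832. Book value $195,609.
Year 2: DB = ⌊$195,609 × 150%/5⌋ = $58,682; SL = ⌊$153,909/4⌋ = $38,477 → take DB $58,682. Book value $136,927.
Accumulated through year 2 = $279,441 − $136,927 = $142,514.

$142,514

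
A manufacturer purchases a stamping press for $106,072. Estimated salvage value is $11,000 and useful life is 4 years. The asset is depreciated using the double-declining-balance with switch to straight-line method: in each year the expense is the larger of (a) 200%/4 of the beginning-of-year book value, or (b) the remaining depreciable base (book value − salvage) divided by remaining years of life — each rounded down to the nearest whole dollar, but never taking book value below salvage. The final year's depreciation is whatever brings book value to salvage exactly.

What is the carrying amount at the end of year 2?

Depreciable base = $106,072 − $11,000 = $95,072.
Year 1: DB = ⌊$106,072 × 200%/4⌋ = $53,036; SL = ⌊$95,072/4⌋ = $23,768 → take DB $53,036. Book value $53,036.
Year 2: DB = ⌊$53,036 × 200%/4⌋ = $26,518; SL = ⌊$42,036/3⌋ = $14,012 → take DB $26,518. Book value $26,518.

$26,518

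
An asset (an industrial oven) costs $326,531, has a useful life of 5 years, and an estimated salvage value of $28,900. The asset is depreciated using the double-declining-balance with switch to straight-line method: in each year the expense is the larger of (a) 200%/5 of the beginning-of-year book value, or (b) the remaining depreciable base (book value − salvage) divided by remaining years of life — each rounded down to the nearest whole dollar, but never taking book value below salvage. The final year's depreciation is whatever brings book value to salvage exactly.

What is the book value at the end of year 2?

Depreciable base = $326,531 − $28,900 = $297,631.
Year 1: DB = ⌊$326,531 × 200%/5⌋ = $130,612; SL = ⌊$297,631/5⌋ = $59,526 → take DB $130,612. Book value $195,919.
Year 2: DB = ⌊$195,919 × 200%/5⌋ = $78,367; SL = ⌊$167,019/4⌋ = $41,754 → take DB $78,367. Book value $117,552.

$117,552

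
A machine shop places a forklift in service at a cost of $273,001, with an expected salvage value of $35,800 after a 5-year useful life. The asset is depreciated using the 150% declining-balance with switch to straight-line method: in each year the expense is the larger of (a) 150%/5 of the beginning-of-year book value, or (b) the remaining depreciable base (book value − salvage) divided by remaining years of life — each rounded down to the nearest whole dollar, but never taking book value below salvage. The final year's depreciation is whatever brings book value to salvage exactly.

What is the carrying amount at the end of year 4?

Depreciable base = $273,001 − $35,800 = $237,201.
Year 1: DB = ⌊$273,001 × 150%/5⌋ = $81,900; SL = ⌊$237,201/5⌋ = $47,440 → take DB $81,900. Book value $191,101.
Year 2: DB = ⌊$191,101 × 150%/5⌋ = $57,330; SL = ⌊$155,301/4⌋ = $38,825 → take DB $57,330. Book value $133,771.
Year 3: DB = ⌊$133,771 × 150%/5⌋ = $40,131; SL = ⌊$97,971/3⌋ = $32,657 → take DB $40,131. Book value $93,640.
Year 4: DB = ⌊$93,640 × 150%/5⌋ = $28,092; SL = ⌊$57,840/2⌋ = $28,920 → take SL $28,920. Book value $64,720.

$64,720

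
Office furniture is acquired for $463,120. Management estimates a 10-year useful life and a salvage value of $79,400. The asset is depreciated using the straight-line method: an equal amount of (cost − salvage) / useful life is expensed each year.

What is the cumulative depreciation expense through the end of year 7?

$268,604

Depreciable base = $463,120 − $79,400 = $383,720.
Annual expense = $383,720 / 10 = $38,372.
End of year 1: book value $424,748.
End of year 2: book value $386,376.
End of year 3: book value $348,004.
End of year 4: book value $309,632.
End of year 5: book value $271,260.
End of year 6: book value $232,888.
End of year 7: book value $194,516.
Accumulated through year 7 = $463,120 − $194,516 = $268,604.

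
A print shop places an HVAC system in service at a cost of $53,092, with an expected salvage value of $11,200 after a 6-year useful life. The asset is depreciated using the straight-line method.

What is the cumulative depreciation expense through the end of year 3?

$20,946

Depreciable base = $53,092 − $11,200 = $41,892.
Annual expense = $41,892 / 6 = $6,982.
End of year 1: book value $46,110.
End of year 2: book value $39,128.
End of year 3: book value $32,146.
Accumulated through year 3 = $53,092 − $32,146 = $20,946.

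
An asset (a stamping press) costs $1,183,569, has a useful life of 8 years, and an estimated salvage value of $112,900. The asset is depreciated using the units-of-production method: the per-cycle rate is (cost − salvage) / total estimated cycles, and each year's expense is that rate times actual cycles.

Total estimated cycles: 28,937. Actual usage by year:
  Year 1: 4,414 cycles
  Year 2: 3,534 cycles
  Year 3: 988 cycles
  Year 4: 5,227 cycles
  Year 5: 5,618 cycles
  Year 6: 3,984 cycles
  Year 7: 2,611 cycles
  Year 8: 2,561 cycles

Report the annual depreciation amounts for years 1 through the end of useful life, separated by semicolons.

Depreciable base = $1,183,569 − $112,900 = $1,070,669.
Rate = $1,070,669 / 28,937 cycles = $37 per cycle.
Year 1: 4,414 × $37 = $163,318. Book value $1,020,251.
Year 2: 3,534 × $37 = $130,758. Book value $889,493.
Year 3: 988 × $37 = $36,556. Book value $852,937.
Year 4: 5,227 × $37 = $193,399. Book value $659,538.
Year 5: 5,618 × $37 = $207,866. Book value $451,672.
Year 6: 3,984 × $37 = $147,408. Book value $304,264.
Year 7: 2,611 × $37 = $96,607. Book value $207,657.
Year 8: 2,561 × $37 = $94,757. Book value $112,900.

$163,318; $130,758; $36,556; $193,399; $207,866; $147,408; $96,607; $94,757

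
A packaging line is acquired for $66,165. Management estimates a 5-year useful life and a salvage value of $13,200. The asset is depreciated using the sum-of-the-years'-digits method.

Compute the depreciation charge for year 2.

$14,124

Depreciable base = $66,165 − $13,200 = $52,965.
Sum of the years' digits = 5+4+3+2+1 = 15.
Year 1: $52,965 × 5/15 = $17,655. Book value $48,510.
Year 2: $52,965 × 4/15 = $14,124. Book value $34,386.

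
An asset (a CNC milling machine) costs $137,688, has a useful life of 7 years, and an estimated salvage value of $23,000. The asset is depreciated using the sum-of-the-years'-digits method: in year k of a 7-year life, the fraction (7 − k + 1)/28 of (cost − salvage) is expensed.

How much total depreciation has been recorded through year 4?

$90,112

Depreciable base = $137,688 − $23,000 = $114,688.
Sum of the years' digits = 7+6+5+4+3+2+1 = 28.
Year 1: $114,688 × 7/28 = $28,672. Book value $109,016.
Year 2: $114,688 × 6/28 = $24,576. Book value $84,440.
Year 3: $114,688 × 5/28 = $20,480. Book value $63,960.
Year 4: $114,688 × 4/28 = $16,384. Book value $47,576.
Accumulated through year 4 = $137,688 − $47,576 = $90,112.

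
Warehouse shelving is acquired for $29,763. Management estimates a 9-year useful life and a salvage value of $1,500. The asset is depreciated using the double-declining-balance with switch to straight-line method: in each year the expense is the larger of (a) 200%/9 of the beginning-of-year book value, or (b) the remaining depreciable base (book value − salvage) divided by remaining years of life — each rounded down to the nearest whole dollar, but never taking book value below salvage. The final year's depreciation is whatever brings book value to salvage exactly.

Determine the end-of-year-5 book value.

$8,472

Depreciable base = $29,763 − $1,500 = $28,263.
Year 1: DB = ⌊$29,763 × 200%/9⌋ = $6,614; SL = ⌊$28,263/9⌋ = $3,140 → take DB $6,614. Book value $23,149.
Year 2: DB = ⌊$23,149 × 200%/9⌋ = $5,144; SL = ⌊$21,649/8⌋ = $2,706 → take DB $5,144. Book value $18,005.
Year 3: DB = ⌊$18,005 × 200%/9⌋ = $4,001; SL = ⌊$16,505/7⌋ = $2,357 → take DB $4,001. Book value $14,004.
Year 4: DB = ⌊$14,004 × 200%/9⌋ = $3,112; SL = ⌊$12,504/6⌋ = $2,084 → take DB $3,112. Book value $10,892.
Year 5: DB = ⌊$10,892 × 200%/9⌋ = $2,420; SL = ⌊$9,392/5⌋ = $1,878 → take DB $2,420. Book value $8,472.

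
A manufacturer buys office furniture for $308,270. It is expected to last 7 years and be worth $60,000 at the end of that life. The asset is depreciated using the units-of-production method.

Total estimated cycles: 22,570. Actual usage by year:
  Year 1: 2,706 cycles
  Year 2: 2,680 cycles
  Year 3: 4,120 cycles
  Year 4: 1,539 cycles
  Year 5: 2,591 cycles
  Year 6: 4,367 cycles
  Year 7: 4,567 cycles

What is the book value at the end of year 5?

$158,274

Depreciable base = $308,270 − $60,000 = $248,270.
Rate = $248,270 / 22,570 cycles = $11 per cycle.
Year 1: 2,706 × $11 = $29,766. Book value $278,504.
Year 2: 2,680 × $11 = $29,480. Book value $249,024.
Year 3: 4,120 × $11 = $45,320. Book value $203,704.
Year 4: 1,539 × $11 = $16,929. Book value $186,775.
Year 5: 2,591 × $11 = $28,501. Book value $158,274.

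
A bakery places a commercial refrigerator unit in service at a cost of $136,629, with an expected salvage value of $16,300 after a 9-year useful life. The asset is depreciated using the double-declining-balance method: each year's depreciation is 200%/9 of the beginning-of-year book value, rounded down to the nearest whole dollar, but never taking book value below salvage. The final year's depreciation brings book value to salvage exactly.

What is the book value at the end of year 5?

$38,890

Depreciable base = $136,629 − $16,300 = $120,329.
Year 1: ⌊$136,629 × 200%/9⌋ = $30,362. Book value $106,267.
Year 2: ⌊$106,267 × 200%/9⌋ = $23,614. Book value $82,653.
Year 3: ⌊$82,653 × 200%/9⌋ = $18,367. Book value $64,286.
Year 4: ⌊$64,286 × 200%/9⌋ = $14,285. Book value $50,001.
Year 5: ⌊$50,001 × 200%/9⌋ = $11,111. Book value $38,890.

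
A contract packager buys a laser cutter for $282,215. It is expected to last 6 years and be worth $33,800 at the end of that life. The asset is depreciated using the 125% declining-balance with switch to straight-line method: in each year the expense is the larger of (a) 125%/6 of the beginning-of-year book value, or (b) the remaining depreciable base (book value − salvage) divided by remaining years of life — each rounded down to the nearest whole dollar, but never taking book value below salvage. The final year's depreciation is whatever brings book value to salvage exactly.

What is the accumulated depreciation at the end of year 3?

Depreciable base = $282,215 − $33,800 = $248,415.
Year 1: DB = ⌊$282,215 × 125%/6⌋ = $58,794; SL = ⌊$248,415/6⌋ = $41,402 → take DB $58,794. Book value $223,421.
Year 2: DB = ⌊$223,421 × 125%/6⌋ = $46,546; SL = ⌊$189,621/5⌋ = $37,924 → take DB $46,546. Book value $176,875.
Year 3: DB = ⌊$176,875 × 125%/6⌋ = $36,848; SL = ⌊$143,075/4⌋ = $35,768 → take DB $36,848. Book value $140,027.
Accumulated through year 3 = $282,215 − $140,027 = $142,188.

$142,188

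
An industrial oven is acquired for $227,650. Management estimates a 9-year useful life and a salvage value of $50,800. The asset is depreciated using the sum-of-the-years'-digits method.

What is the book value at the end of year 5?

$90,100

Depreciable base = $227,650 − $50,800 = $176,850.
Sum of the years' digits = 9+8+7+6+5+4+3+2+1 = 45.
Year 1: $176,850 × 9/45 = $35,370. Book value $192,280.
Year 2: $176,850 × 8/45 = $31,440. Book value $160,840.
Year 3: $176,850 × 7/45 = $27,510. Book value $133,330.
Year 4: $176,850 × 6/45 = $23,580. Book value $109,750.
Year 5: $176,850 × 5/45 = $19,650. Book value $90,100.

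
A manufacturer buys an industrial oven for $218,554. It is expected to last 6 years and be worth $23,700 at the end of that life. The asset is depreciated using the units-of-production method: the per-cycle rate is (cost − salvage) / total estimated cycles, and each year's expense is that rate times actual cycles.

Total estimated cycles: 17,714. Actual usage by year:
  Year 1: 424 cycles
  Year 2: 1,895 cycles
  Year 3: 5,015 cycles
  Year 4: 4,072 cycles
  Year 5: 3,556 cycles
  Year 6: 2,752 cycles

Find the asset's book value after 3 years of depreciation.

Depreciable base = $218,554 − $23,700 = $194,854.
Rate = $194,854 / 17,714 cycles = $11 per cycle.
Year 1: 424 × $11 = $4,664. Book value $213,890.
Year 2: 1,895 × $11 = $20,845. Book value $193,045.
Year 3: 5,015 × $11 = $55,165. Book value $137,880.

$137,880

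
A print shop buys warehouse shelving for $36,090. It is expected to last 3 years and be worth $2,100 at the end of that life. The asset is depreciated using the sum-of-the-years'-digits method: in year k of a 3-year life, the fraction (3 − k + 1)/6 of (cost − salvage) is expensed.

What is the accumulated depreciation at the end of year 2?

Depreciable base = $36,090 − $2,100 = $33,990.
Sum of the years' digits = 3+2+1 = 6.
Year 1: $33,990 × 3/6 = $16,995. Book value $19,095.
Year 2: $33,990 × 2/6 = $11,330. Book value $7,765.
Accumulated through year 2 = $36,090 − $7,765 = $28,325.

$28,325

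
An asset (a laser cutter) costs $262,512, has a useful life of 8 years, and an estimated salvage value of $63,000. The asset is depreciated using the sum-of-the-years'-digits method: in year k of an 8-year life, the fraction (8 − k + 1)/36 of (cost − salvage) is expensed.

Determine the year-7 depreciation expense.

$11,084

Depreciable base = $262,512 − $63,000 = $199,512.
Sum of the years' digits = 8+7+6+5+4+3+2+1 = 36.
Year 1: $199,512 × 8/36 = $44,336. Book value $218,176.
Year 2: $199,512 × 7/36 = $38,794. Book value $179,382.
Year 3: $199,512 × 6/36 = $33,252. Book value $146,130.
Year 4: $199,512 × 5/36 = $27,710. Book value $118,420.
Year 5: $199,512 × 4/36 = $22,168. Book value $96,252.
Year 6: $199,512 × 3/36 = $16,626. Book value $79,626.
Year 7: $199,512 × 2/36 = $11,084. Book value $68,542.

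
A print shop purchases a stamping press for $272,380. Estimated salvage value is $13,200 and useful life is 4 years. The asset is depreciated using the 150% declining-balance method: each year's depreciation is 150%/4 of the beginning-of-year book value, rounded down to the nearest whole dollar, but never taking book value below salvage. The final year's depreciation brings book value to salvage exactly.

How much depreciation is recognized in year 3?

Depreciable base = $272,380 − $13,200 = $259,180.
Year 1: ⌊$272,380 × 150%/4⌋ = $102,142. Book value $170,238.
Year 2: ⌊$170,238 × 150%/4⌋ = $63,839. Book value $106,399.
Year 3: ⌊$106,399 × 150%/4⌋ = $39,899. Book value $66,500.

$39,899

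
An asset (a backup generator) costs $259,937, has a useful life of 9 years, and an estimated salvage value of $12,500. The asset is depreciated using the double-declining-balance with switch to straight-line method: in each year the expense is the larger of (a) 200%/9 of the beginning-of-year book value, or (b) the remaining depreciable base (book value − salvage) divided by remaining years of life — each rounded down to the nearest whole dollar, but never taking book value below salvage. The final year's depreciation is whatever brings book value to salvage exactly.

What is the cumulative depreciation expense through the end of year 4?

Depreciable base = $259,937 − $12,500 = $247,437.
Year 1: DB = ⌊$259,937 × 200%/9⌋ = $57,763; SL = ⌊$247,437/9⌋ = $27,493 → take DB $57,763. Book value $202,174.
Year 2: DB = ⌊$202,174 × 200%/9⌋ = $44,927; SL = ⌊$189,674/8⌋ = $23,709 → take DB $44,927. Book value $157,247.
Year 3: DB = ⌊$157,247 × 200%/9⌋ = $34,943; SL = ⌊$144,747/7⌋ = $20,678 → take DB $34,943. Book value $122,304.
Year 4: DB = ⌊$122,304 × 200%/9⌋ = $27,178; SL = ⌊$109,804/6⌋ = $18,300 → take DB $27,178. Book value $95,126.
Accumulated through year 4 = $259,937 − $95,126 = $164,811.

$164,811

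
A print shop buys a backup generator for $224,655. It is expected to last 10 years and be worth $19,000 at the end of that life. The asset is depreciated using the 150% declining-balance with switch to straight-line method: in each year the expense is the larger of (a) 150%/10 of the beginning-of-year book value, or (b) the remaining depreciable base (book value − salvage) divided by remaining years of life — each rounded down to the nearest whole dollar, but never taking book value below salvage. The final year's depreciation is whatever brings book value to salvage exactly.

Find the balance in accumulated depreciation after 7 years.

Depreciable base = $224,655 − $19,000 = $205,655.
Year 1: DB = ⌊$224,655 × 150%/10⌋ = $33,698; SL = ⌊$205,655/10⌋ = $20,565 → take DB $33,698. Book value $190,957.
Year 2: DB = ⌊$190,957 × 150%/10⌋ = $28,643; SL = ⌊$171,957/9⌋ = $19,106 → take DB $28,643. Book value $162,314.
Year 3: DB = ⌊$162,314 × 150%/10⌋ = $24,347; SL = ⌊$143,314/8⌋ = $17,914 → take DB $24,347. Book value $137,967.
Year 4: DB = ⌊$137,967 × 150%/10⌋ = $20,695; SL = ⌊$118,967/7⌋ = $16,995 → take DB $20,695. Book value $117,272.
Year 5: DB = ⌊$117,272 × 150%/10⌋ = $17,590; SL = ⌊$98,272/6⌋ = $16,378 → take DB $17,590. Book value $99,682.
Year 6: DB = ⌊$99,682 × 150%/10⌋ = $14,952; SL = ⌊$80,682/5⌋ = $16,136 → take SL $16,136. Book value $83,546.
Year 7: DB = ⌊$83,546 × 150%/10⌋ = $12,531; SL = ⌊$64,546/4⌋ = $16,136 → take SL $16,136. Book value $67,410.
Accumulated through year 7 = $224,655 − $67,410 = $157,245.

$157,245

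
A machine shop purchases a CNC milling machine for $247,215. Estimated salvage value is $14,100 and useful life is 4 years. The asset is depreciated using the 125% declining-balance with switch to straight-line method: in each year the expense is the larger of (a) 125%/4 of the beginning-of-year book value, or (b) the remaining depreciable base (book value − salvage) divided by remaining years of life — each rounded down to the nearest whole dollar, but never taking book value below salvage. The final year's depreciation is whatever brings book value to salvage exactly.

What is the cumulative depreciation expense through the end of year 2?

Depreciable base = $247,215 − $14,100 = $233,115.
Year 1: DB = ⌊$247,215 × 125%/4⌋ = $77,254; SL = ⌊$233,115/4⌋ = $58,278 → take DB $77,254. Book value $169,961.
Year 2: DB = ⌊$169,961 × 125%/4⌋ = $53,112; SL = ⌊$155,861/3⌋ = $51,953 → take DB $53,112. Book value $116,849.
Accumulated through year 2 = $247,215 − $116,849 = $130,366.

$130,366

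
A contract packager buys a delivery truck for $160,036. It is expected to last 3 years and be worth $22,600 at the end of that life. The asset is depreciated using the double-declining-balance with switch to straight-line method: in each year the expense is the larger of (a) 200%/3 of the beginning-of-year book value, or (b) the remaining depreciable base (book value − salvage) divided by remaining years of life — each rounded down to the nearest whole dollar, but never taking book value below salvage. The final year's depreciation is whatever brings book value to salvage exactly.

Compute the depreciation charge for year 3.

$0

Depreciable base = $160,036 − $22,600 = $137,436.
Year 1: DB = ⌊$160,036 × 200%/3⌋ = $106,690; SL = ⌊$137,436/3⌋ = $45,812 → take DB $106,690. Book value $53,346.
Year 2: DB = ⌊$53,346 × 200%/3⌋ = $35,564; SL = ⌊$30,746/2⌋ = $15,373 → take DB $35,564, capped at $30,746. Book value $22,600.
Year 3 (final): $22,600 − $22,600 = $0. Book value $22,600.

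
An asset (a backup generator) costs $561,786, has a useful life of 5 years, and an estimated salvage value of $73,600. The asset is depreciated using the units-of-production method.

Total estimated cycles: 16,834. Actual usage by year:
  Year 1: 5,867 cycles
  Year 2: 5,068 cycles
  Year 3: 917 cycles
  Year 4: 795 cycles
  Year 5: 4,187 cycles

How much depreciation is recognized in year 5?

$121,423

Depreciable base = $561,786 − $73,600 = $488,186.
Rate = $488,186 / 16,834 cycles = $29 per cycle.
Year 1: 5,867 × $29 = $170,143. Book value $391,643.
Year 2: 5,068 × $29 = $146,972. Book value $244,671.
Year 3: 917 × $29 = $26,593. Book value $218,078.
Year 4: 795 × $29 = $23,055. Book value $195,023.
Year 5: 4,187 × $29 = $121,423. Book value $73,600.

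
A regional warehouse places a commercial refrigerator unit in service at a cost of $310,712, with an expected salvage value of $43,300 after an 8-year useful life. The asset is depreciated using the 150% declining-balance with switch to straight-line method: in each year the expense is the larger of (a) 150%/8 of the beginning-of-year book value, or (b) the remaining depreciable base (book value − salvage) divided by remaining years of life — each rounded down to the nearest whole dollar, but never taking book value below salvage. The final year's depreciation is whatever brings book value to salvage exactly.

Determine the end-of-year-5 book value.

Depreciable base = $310,712 − $43,300 = $267,412.
Year 1: DB = ⌊$310,712 × 150%/8⌋ = $58,258; SL = ⌊$267,412/8⌋ = $33,426 → take DB $58,258. Book value $252,454.
Year 2: DB = ⌊$252,454 × 150%/8⌋ = $47,335; SL = ⌊$209,154/7⌋ = $29,879 → take DB $47,335. Book value $205,119.
Year 3: DB = ⌊$205,119 × 150%/8⌋ = $38,459; SL = ⌊$161,819/6⌋ = $26,969 → take DB $38,459. Book value $166,660.
Year 4: DB = ⌊$166,660 × 150%/8⌋ = $31,248; SL = ⌊$123,360/5⌋ = $24,672 → take DB $31,248. Book value $135,412.
Year 5: DB = ⌊$135,412 × 150%/8⌋ = $25,389; SL = ⌊$92,112/4⌋ = $23,028 → take DB $25,389. Book value $110,023.

$110,023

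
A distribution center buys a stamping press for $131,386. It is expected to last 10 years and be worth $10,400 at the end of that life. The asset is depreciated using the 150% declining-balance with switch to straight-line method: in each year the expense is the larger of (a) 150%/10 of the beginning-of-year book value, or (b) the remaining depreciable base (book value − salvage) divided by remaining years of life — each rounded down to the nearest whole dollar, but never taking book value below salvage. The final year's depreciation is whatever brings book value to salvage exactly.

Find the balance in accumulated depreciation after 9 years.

$111,406

Depreciable base = $131,386 − $10,400 = $120,986.
Year 1: DB = ⌊$131,386 × 150%/10⌋ = $19,707; SL = ⌊$120,986/10⌋ = $12,098 → take DB $19,707. Book value $111,679.
Year 2: DB = ⌊$111,679 × 150%/10⌋ = $16,751; SL = ⌊$101,279/9⌋ = $11,253 → take DB $16,751. Book value $94,928.
Year 3: DB = ⌊$94,928 × 150%/10⌋ = $14,239; SL = ⌊$84,528/8⌋ = $10,566 → take DB $14,239. Book value $80,689.
Year 4: DB = ⌊$80,689 × 150%/10⌋ = $12,103; SL = ⌊$70,289/7⌋ = $10,041 → take DB $12,103. Book value $68,586.
Year 5: DB = ⌊$68,586 × 150%/10⌋ = $10,287; SL = ⌊$58,186/6⌋ = $9,697 → take DB $10,287. Book value $58,299.
Year 6: DB = ⌊$58,299 × 150%/10⌋ = $8,744; SL = ⌊$47,899/5⌋ = $9,579 → take SL $9,579. Book value $48,720.
Year 7: DB = ⌊$48,720 × 150%/10⌋ = $7,308; SL = ⌊$38,320/4⌋ = $9,580 → take SL $9,580. Book value $39,140.
Year 8: DB = ⌊$39,140 × 150%/10⌋ = $5,871; SL = ⌊$28,740/3⌋ = $9,580 → take SL $9,580. Book value $29,560.
Year 9: DB = ⌊$29,560 × 150%/10⌋ = $4,434; SL = ⌊$19,160/2⌋ = $9,580 → take SL $9,580. Book value $19,980.
Accumulated through year 9 = $131,386 − $19,980 = $111,406.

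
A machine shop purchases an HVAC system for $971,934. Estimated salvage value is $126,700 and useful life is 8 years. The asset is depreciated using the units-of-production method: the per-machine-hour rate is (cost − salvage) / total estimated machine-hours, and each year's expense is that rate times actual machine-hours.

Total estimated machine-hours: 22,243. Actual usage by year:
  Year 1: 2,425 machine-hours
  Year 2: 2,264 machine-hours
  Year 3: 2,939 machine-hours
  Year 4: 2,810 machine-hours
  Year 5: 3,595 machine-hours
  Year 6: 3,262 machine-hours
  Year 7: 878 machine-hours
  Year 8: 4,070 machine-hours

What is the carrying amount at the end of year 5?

Depreciable base = $971,934 − $126,700 = $845,234.
Rate = $845,234 / 22,243 machine-hours = $38 per machine-hour.
Year 1: 2,425 × $38 = $92,150. Book value $879,784.
Year 2: 2,264 × $38 = $86,032. Book value $793,752.
Year 3: 2,939 × $38 = $111,682. Book value $682,070.
Year 4: 2,810 × $38 = $106,780. Book value $575,290.
Year 5: 3,595 × $38 = $136,610. Book value $438,680.

$438,680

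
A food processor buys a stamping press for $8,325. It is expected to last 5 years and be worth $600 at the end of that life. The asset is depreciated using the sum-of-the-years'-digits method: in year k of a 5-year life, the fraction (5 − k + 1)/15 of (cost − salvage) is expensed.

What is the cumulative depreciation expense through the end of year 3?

$6,180

Depreciable base = $8,325 − $600 = $7,725.
Sum of the years' digits = 5+4+3+2+1 = 15.
Year 1: $7,725 × 5/15 = $2,575. Book value $5,750.
Year 2: $7,725 × 4/15 = $2,060. Book value $3,690.
Year 3: $7,725 × 3/15 = $1,545. Book value $2,145.
Accumulated through year 3 = $8,325 − $2,145 = $6,180.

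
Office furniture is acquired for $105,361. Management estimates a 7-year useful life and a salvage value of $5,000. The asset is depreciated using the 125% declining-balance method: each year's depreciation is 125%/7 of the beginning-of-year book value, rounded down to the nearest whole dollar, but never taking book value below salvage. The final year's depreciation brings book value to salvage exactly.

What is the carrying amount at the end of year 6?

Depreciable base = $105,361 − $5,000 = $100,361.
Year 1: ⌊$105,361 × 125%/7⌋ = $18,814. Book value $86,547.
Year 2: ⌊$86,547 × 125%/7⌋ = $15,454. Book value $71,093.
Year 3: ⌊$71,093 × 125%/7⌋ = $12,695. Book value $58,398.
Year 4: ⌊$58,398 × 125%/7⌋ = $10,428. Book value $47,970.
Year 5: ⌊$47,970 × 125%/7⌋ = $8,566. Book value $39,404.
Year 6: ⌊$39,404 × 125%/7⌋ = $7,036. Book value $32,368.

$32,368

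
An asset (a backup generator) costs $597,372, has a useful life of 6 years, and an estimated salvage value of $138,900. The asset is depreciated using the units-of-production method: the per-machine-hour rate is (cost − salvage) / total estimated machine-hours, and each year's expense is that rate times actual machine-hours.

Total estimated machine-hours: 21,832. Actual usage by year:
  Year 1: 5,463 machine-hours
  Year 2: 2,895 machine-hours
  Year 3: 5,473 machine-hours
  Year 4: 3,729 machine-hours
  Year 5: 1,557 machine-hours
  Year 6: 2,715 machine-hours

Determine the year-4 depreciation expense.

Depreciable base = $597,372 − $138,900 = $458,472.
Rate = $458,472 / 21,832 machine-hours = $21 per machine-hour.
Year 1: 5,463 × $21 = $114,723. Book value $482,649.
Year 2: 2,895 × $21 = $60,795. Book value $421,854.
Year 3: 5,473 × $21 = $114,933. Book value $306,921.
Year 4: 3,729 × $21 = $78,309. Book value $228,612.

$78,309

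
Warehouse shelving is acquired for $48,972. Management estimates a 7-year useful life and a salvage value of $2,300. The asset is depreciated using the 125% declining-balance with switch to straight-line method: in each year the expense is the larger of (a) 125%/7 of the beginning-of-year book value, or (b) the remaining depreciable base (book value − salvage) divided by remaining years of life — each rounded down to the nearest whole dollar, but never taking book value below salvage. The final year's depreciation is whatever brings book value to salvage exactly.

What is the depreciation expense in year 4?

Depreciable base = $48,972 − $2,300 = $46,672.
Year 1: DB = ⌊$48,972 × 125%/7⌋ = $8,745; SL = ⌊$46,672/7⌋ = $6,667 → take DB $8,745. Book value $40,227.
Year 2: DB = ⌊$40,227 × 125%/7⌋ = $7,183; SL = ⌊$37,927/6⌋ = $6,321 → take DB $7,183. Book value $33,044.
Year 3: DB = ⌊$33,044 × 125%/7⌋ = $5,900; SL = ⌊$30,744/5⌋ = $6,148 → take SL $6,148. Book value $26,896.
Year 4: DB = ⌊$26,896 × 125%/7⌋ = $4,802; SL = ⌊$24,596/4⌋ = $6,149 → take SL $6,149. Book value $20,747.

$6,149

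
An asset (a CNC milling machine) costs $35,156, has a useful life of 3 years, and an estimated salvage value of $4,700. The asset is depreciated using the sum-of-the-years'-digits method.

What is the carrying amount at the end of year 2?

$9,776

Depreciable base = $35,156 − $4,700 = $30,456.
Sum of the years' digits = 3+2+1 = 6.
Year 1: $30,456 × 3/6 = $15,228. Book value $19,928.
Year 2: $30,456 × 2/6 = $10,152. Book value $9,776.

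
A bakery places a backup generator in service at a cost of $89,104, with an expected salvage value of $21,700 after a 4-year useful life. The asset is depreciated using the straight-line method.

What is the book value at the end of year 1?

Depreciable base = $89,104 − $21,700 = $67,404.
Annual expense = $67,404 / 4 = $16,851.
End of year 1: book value $72,253.

$72,253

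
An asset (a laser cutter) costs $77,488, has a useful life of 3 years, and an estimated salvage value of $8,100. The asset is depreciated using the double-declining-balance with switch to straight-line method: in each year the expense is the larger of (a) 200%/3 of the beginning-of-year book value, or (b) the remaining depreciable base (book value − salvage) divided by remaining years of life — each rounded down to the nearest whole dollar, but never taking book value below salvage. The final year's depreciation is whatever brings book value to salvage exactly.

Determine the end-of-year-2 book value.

$8,610

Depreciable base = $77,488 − $8,100 = $69,388.
Year 1: DB = ⌊$77,488 × 200%/3⌋ = $51,658; SL = ⌊$69,388/3⌋ = $23,129 → take DB $51,658. Book value $25,830.
Year 2: DB = ⌊$25,830 × 200%/3⌋ = $17,220; SL = ⌊$17,730/2⌋ = $8,865 → take DB $17,220. Book value $8,610.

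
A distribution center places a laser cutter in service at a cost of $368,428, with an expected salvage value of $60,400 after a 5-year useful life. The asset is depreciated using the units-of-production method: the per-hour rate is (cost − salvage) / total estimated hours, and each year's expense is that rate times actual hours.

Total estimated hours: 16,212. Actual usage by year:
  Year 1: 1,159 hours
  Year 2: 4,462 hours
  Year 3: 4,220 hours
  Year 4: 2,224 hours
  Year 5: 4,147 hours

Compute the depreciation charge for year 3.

Depreciable base = $368,428 − $60,400 = $308,028.
Rate = $308,028 / 16,212 hours = $19 per hour.
Year 1: 1,159 × $19 = $22,021. Book value $346,407.
Year 2: 4,462 × $19 = $84,778. Book value $261,629.
Year 3: 4,220 × $19 = $80,180. Book value $181,449.

$80,180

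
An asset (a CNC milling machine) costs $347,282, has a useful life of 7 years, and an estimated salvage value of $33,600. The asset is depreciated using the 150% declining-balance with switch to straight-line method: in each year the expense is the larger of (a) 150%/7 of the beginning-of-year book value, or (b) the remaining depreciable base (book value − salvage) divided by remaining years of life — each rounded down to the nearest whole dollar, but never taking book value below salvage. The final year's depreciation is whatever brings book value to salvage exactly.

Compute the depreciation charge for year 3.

$45,941

Depreciable base = $347,282 − $33,600 = $313,682.
Year 1: DB = ⌊$347,282 × 150%/7⌋ = $74,417; SL = ⌊$313,682/7⌋ = $44,811 → take DB $74,417. Book value $272,865.
Year 2: DB = ⌊$272,865 × 150%/7⌋ = $58,471; SL = ⌊$239,265/6⌋ = $39,877 → take DB $58,471. Book value $214,394.
Year 3: DB = ⌊$214,394 × 150%/7⌋ = $45,941; SL = ⌊$180,794/5⌋ = $36,158 → take DB $45,941. Book value $168,453.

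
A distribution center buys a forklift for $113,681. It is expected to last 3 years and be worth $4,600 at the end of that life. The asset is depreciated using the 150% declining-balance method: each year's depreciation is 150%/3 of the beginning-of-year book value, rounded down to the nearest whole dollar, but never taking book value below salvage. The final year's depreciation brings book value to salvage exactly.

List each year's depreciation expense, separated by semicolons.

$56,840; $28,420; $23,821

Depreciable base = $113,681 − $4,600 = $109,081.
Year 1: ⌊$113,681 × 150%/3⌋ = $56,840. Book value $56,841.
Year 2: ⌊$56,841 × 150%/3⌋ = $28,420. Book value $28,421.
Year 3 (final): $28,421 − $4,600 = $23,821. Book value $4,600.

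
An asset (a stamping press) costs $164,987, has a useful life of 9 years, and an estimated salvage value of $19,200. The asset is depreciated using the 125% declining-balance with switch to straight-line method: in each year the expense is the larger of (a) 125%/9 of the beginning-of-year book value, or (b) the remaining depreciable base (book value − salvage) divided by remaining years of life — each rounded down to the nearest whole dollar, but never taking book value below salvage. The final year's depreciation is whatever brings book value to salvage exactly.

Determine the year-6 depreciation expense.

$14,304

Depreciable base = $164,987 − $19,200 = $145,787.
Year 1: DB = ⌊$164,987 × 125%/9⌋ = $22,914; SL = ⌊$145,787/9⌋ = $16,198 → take DB $22,914. Book value $142,073.
Year 2: DB = ⌊$142,073 × 125%/9⌋ = $19,732; SL = ⌊$122,873/8⌋ = $15,359 → take DB $19,732. Book value $122,341.
Year 3: DB = ⌊$122,341 × 125%/9⌋ = $16,991; SL = ⌊$103,141/7⌋ = $14,734 → take DB $16,991. Book value $105,350.
Year 4: DB = ⌊$105,350 × 125%/9⌋ = $14,631; SL = ⌊$86,150/6⌋ = $14,358 → take DB $14,631. Book value $90,719.
Year 5: DB = ⌊$90,719 × 125%/9⌋ = $12,599; SL = ⌊$71,519/5⌋ = $14,303 → take SL $14,303. Book value $76,416.
Year 6: DB = ⌊$76,416 × 125%/9⌋ = $10,613; SL = ⌊$57,216/4⌋ = $14,304 → take SL $14,304. Book value $62,112.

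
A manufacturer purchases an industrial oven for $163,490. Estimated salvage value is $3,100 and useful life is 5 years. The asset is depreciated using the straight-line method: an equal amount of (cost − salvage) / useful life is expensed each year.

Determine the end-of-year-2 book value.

Depreciable base = $163,490 − $3,100 = $160,390.
Annual expense = $160,390 / 5 = $32,078.
End of year 1: book value $131,412.
End of year 2: book value $99,334.

$99,334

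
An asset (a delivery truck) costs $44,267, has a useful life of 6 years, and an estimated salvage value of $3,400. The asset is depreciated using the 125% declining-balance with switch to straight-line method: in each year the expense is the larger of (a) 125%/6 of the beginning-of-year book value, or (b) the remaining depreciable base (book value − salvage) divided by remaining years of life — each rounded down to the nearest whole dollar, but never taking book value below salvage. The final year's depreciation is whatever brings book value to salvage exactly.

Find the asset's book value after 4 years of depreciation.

$15,572

Depreciable base = $44,267 − $3,400 = $40,867.
Year 1: DB = ⌊$44,267 × 125%/6⌋ = $9,222; SL = ⌊$40,867/6⌋ = $6,811 → take DB $9,222. Book value $35,045.
Year 2: DB = ⌊$35,045 × 125%/6⌋ = $7,301; SL = ⌊$31,645/5⌋ = $6,329 → take DB $7,301. Book value $27,744.
Year 3: DB = ⌊$27,744 × 125%/6⌋ = $5,780; SL = ⌊$24,344/4⌋ = $6,086 → take SL $6,086. Book value $21,658.
Year 4: DB = ⌊$21,658 × 125%/6⌋ = $4,512; SL = ⌊$18,258/3⌋ = $6,086 → take SL $6,086. Book value $15,572.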